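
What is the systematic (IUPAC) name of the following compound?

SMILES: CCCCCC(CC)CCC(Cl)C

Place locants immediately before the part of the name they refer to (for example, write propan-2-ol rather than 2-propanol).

2-chloro-5-ethyldecane

The longest carbon chain is 10 atoms: the parent is decane.
Choose the numbering such that the substituent locant set {2,5} is lower than {6,9} at the first point of difference.
That gives a chloro group at C-2; an ethyl group at C-5.
Prefixes are listed alphabetically: chloro, ethyl.
The name is 2-chloro-5-ethyldecane.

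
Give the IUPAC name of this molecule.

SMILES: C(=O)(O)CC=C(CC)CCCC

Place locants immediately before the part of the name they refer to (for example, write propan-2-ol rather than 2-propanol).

4-ethyloct-3-enoic acid

The longest chain bearing the –COOH group and the multiple bond is 8 carbons long (octane).
A carboxylic acid (terminal –COOH) is the principal characteristic group, giving the suffix -oic acid.
A C=C double bond in the chain gives the infix -ene-.
Number the chain so that the carboxylic acid carbon is C-1 by definition.
This places the double bond between C-3 and C-4; an ethyl group at C-4.
Putting it together: 4-ethyloct-3-enoic acid.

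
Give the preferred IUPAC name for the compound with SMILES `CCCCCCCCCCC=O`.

The longest chain bearing the –CHO group is 11 carbons long (undecane).
The principal characteristic group is an aldehyde (terminal –CHO), named with the suffix -al.
Number the chain so that the aldehyde carbon is C-1 by definition.
Putting it together: undecanal.

undecanal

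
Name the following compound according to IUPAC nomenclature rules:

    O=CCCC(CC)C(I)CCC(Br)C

The longest carbon chain that includes the –CHO group has 9 carbons, so the parent hydride is nonane.
The highest-priority functional group is an aldehyde (terminal –CHO), so the name ends in -al.
The numbering direction is chosen so that the aldehyde carbon is C-1 by definition.
That gives a bromo group at C-8; an ethyl group at C-4; an iodo group at C-5.
Substituent prefixes are cited in alphabetical order (multiplying prefixes like di-/tri- are ignored for ordering).
Putting it together: 8-bromo-4-ethyl-5-iodononanal.

8-bromo-4-ethyl-5-iodononanal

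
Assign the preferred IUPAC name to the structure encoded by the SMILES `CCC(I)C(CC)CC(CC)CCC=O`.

4,6-diethyl-7-iodononanal

Counting along the main chain through the –CHO group gives 9 carbons: the parent is nonane.
An aldehyde (terminal –CHO) is the principal characteristic group, giving the suffix -al.
Choose the numbering such that the aldehyde carbon is C-1 by definition.
That gives ethyl groups at C-4 and C-6; an iodo group at C-7.
Substituent prefixes are cited in alphabetical order (multiplying prefixes like di-/tri- are ignored for ordering).
The name is 4,6-diethyl-7-iodononanal.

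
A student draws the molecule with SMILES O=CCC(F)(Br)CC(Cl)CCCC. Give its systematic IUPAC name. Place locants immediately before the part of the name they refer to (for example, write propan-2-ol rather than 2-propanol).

3-bromo-5-chloro-3-fluorononanal

The longest carbon chain that includes the –CHO group has 9 carbons, so the parent hydride is nonane.
The principal characteristic group is an aldehyde (terminal –CHO), named with the suffix -al.
The numbering direction is chosen so that the aldehyde carbon is C-1 by definition.
With this numbering: a bromo group at C-3; a chloro group at C-5; a fluoro group at C-3.
The substituents are ordered alphabetically, ignoring any di-/tri- multipliers.
Assembling the pieces gives 3-bromo-5-chloro-3-fluorononanal.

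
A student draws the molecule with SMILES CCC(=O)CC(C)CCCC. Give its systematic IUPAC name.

The longest chain bearing the carbonyl is 9 carbons long (nonane).
The principal characteristic group is a ketone (C=O on an internal carbon), named with the suffix -one.
Number the chain so that numbering from this end puts the carbonyl group at C-3 rather than C-7.
With this numbering: the carbonyl at C-3; a methyl group at C-5.
Putting it together: 5-methylnonan-3-one.

5-methylnonan-3-one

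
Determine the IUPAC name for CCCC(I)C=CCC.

The longest carbon chain that includes the multiple bond has 8 carbons, so the parent hydride is octane.
A C=C double bond in the chain gives the infix -ene-.
Choose the numbering such that numbering from this end puts the double bond at C-3 rather than C-5.
With this numbering: the double bond between C-3 and C-4; an iodo group at C-5.
Putting it together: 5-iodooct-3-ene.

5-iodooct-3-ene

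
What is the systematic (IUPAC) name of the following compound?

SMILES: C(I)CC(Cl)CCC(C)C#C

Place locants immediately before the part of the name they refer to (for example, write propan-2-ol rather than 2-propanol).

Counting along the main chain through the multiple bond gives 8 carbons: the parent is octane.
There is one C≡C triple bond, indicated by the ending -yne.
Choose the numbering such that numbering from this end puts the triple bond at C-1 rather than C-7.
That gives the triple bond between C-1 and C-2; a chloro group at C-6; an iodo group at C-8; a methyl group at C-3.
Prefixes are listed alphabetically: chloro, iodo, methyl.
Putting it together: 6-chloro-8-iodo-3-methyloct-1-yne.

6-chloro-8-iodo-3-methyloct-1-yne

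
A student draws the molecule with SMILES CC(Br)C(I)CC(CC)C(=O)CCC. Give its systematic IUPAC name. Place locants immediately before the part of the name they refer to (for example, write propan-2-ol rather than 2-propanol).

8-bromo-5-ethyl-7-iodononan-4-one

The longest carbon chain that includes the carbonyl has 9 carbons, so the parent hydride is nonane.
A ketone (C=O on an internal carbon) is the principal characteristic group, giving the suffix -one.
Choose the numbering such that numbering from this end puts the carbonyl group at C-4 rather than C-6.
That gives the carbonyl at C-4; a bromo group at C-8; an ethyl group at C-5; an iodo group at C-7.
Substituent prefixes are cited in alphabetical order (multiplying prefixes like di-/tri- are ignored for ordering).
Assembling the pieces gives 8-bromo-5-ethyl-7-iodononan-4-one.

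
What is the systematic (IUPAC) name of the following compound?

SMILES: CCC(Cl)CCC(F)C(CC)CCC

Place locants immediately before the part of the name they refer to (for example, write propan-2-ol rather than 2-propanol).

3-chloro-7-ethyl-6-fluorodecane

The longest carbon chain is 10 atoms: the parent is decane.
Number the chain so that the substituent locant set {3,6,7} is lower than {4,5,8} at the first point of difference.
This places a chloro group at C-3; an ethyl group at C-7; a fluoro group at C-6.
Substituent prefixes are cited in alphabetical order (multiplying prefixes like di-/tri- are ignored for ordering).
Assembling the pieces gives 3-chloro-7-ethyl-6-fluorodecane.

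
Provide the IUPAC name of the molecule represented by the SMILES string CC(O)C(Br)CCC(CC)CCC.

The longest carbon chain that includes the –OH group has 9 carbons, so the parent hydride is nonane.
The principal characteristic group is an alcohol (–OH), named with the suffix -ol.
Number the chain so that numbering from this end puts the hydroxyl group at C-2 rather than C-8.
With this numbering: the hydroxyl at C-2; a bromo group at C-3; an ethyl group at C-6.
Substituent prefixes are cited in alphabetical order (multiplying prefixes like di-/tri- are ignored for ordering).
The name is 3-bromo-6-ethylnonan-2-ol.

3-bromo-6-ethylnonan-2-ol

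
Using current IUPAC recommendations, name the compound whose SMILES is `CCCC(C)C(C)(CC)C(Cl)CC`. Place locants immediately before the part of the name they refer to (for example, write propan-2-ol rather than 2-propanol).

The parent chain contains 8 carbons (octane).
The numbering direction is chosen so that the substituent locant set {3,4,4,5} is lower than {4,5,5,6} at the first point of difference.
With this numbering: a chloro group at C-3; an ethyl group at C-4; methyl groups at C-4 and C-5.
The substituents are ordered alphabetically, ignoring any di-/tri- multipliers.
Assembling the pieces gives 3-chloro-4-ethyl-4,5-dimethyloctane.

3-chloro-4-ethyl-4,5-dimethyloctane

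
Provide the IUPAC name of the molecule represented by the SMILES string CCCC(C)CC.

The longest carbon chain is 6 atoms: the parent is hexane.
The numbering direction is chosen so that the substituent locant set {3} is lower than {4} at the first point of difference.
This places a methyl group at C-3.
The name is 3-methylhexane.

3-methylhexane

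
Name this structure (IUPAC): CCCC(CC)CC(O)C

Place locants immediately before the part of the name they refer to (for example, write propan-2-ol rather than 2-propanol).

The longest chain bearing the –OH group is 7 carbons long (heptane).
The principal characteristic group is an alcohol (–OH), named with the suffix -ol.
Choose the numbering such that numbering from this end puts the hydroxyl group at C-2 rather than C-6.
With this numbering: the hydroxyl at C-2; an ethyl group at C-4.
The name is 4-ethylheptan-2-ol.

4-ethylheptan-2-ol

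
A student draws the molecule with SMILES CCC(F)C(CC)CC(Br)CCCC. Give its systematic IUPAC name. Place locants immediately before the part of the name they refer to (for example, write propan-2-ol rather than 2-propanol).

The longest carbon chain is 10 atoms: the parent is decane.
Choose the numbering such that the substituent locant set {3,4,6} is lower than {5,7,8} at the first point of difference.
That gives a bromo group at C-6; an ethyl group at C-4; a fluoro group at C-3.
The substituents are ordered alphabetically, ignoring any di-/tri- multipliers.
Assembling the pieces gives 6-bromo-4-ethyl-3-fluorodecane.

6-bromo-4-ethyl-3-fluorodecane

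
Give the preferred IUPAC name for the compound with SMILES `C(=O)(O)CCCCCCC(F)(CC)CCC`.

The longest chain bearing the –COOH group is 11 carbons long (undecane).
The highest-priority functional group is a carboxylic acid (terminal –COOH), so the name ends in -oic acid.
Choose the numbering such that the carboxylic acid carbon is C-1 by definition.
With this numbering: an ethyl group at C-8; a fluoro group at C-8.
Substituent prefixes are cited in alphabetical order (multiplying prefixes like di-/tri- are ignored for ordering).
Assembling the pieces gives 8-ethyl-8-fluoroundecanoic acid.

8-ethyl-8-fluoroundecanoic acid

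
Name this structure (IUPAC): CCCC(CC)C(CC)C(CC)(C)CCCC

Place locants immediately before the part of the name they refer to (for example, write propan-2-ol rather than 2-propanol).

The longest continuous carbon chain has 10 atoms, so the parent hydride is decane.
Number the chain so that the substituent locant set {4,5,6,6} is lower than {5,5,6,7} at the first point of difference.
That gives ethyl groups at C-4 and C-5 and C-6; a methyl group at C-6.
Substituent prefixes are cited in alphabetical order (multiplying prefixes like di-/tri- are ignored for ordering).
Assembling the pieces gives 4,5,6-triethyl-6-methyldecane.

4,5,6-triethyl-6-methyldecane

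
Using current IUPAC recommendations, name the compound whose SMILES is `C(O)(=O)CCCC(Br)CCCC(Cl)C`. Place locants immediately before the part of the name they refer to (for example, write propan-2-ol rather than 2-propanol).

Counting along the main chain through the –COOH group gives 10 carbons: the parent is decane.
The highest-priority functional group is a carboxylic acid (terminal –COOH), so the name ends in -oic acid.
Number the chain so that the carboxylic acid carbon is C-1 by definition.
With this numbering: a bromo group at C-5; a chloro group at C-9.
Substituent prefixes are cited in alphabetical order (multiplying prefixes like di-/tri- are ignored for ordering).
Putting it together: 5-bromo-9-chlorodecanoic acid.

5-bromo-9-chlorodecanoic acid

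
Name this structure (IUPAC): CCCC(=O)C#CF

Counting along the main chain through the carbonyl and the multiple bond gives 6 carbons: the parent is hexane.
A ketone (C=O on an internal carbon) is the principal characteristic group, giving the suffix -one.
There is one C≡C triple bond, indicated by the ending -yne.
The numbering direction is chosen so that numbering from this end puts the carbonyl group at C-3 rather than C-4.
This places the carbonyl at C-3; the triple bond between C-1 and C-2; a fluoro group at C-1.
Putting it together: 1-fluorohex-1-yn-3-one.

1-fluorohex-1-yn-3-one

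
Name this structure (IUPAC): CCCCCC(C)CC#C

4-methylnon-1-yne

The longest carbon chain that includes the multiple bond has 9 carbons, so the parent hydride is nonane.
A C≡C triple bond in the chain gives the infix -yne-.
Choose the numbering such that numbering from this end puts the triple bond at C-1 rather than C-8.
This places the triple bond between C-1 and C-2; a methyl group at C-4.
Putting it together: 4-methylnon-1-yne.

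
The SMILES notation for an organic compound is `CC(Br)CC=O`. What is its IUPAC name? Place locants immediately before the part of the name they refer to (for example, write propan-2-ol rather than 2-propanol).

3-bromobutanal

Counting along the main chain through the –CHO group gives 4 carbons: the parent is butane.
An aldehyde (terminal –CHO) is the principal characteristic group, giving the suffix -al.
Choose the numbering such that the aldehyde carbon is C-1 by definition.
With this numbering: a bromo group at C-3.
Putting it together: 3-bromobutanal.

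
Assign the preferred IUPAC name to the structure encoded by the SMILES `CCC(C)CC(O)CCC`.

6-methyloctan-4-ol

Counting along the main chain through the –OH group gives 8 carbons: the parent is octane.
The principal characteristic group is an alcohol (–OH), named with the suffix -ol.
Choose the numbering such that numbering from this end puts the hydroxyl group at C-4 rather than C-5.
This places the hydroxyl at C-4; a methyl group at C-6.
The name is 6-methyloctan-4-ol.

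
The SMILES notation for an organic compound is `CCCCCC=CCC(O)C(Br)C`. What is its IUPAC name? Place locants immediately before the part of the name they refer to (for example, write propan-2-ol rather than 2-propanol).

Counting along the main chain through the –OH group and the multiple bond gives 11 carbons: the parent is undecane.
The highest-priority functional group is an alcohol (–OH), so the name ends in -ol.
A C=C double bond in the chain gives the infix -ene-.
Choose the numbering such that numbering from this end puts the hydroxyl group at C-3 rather than C-9.
This places the hydroxyl at C-3; the double bond between C-5 and C-6; a bromo group at C-2.
The name is 2-bromoundec-5-en-3-ol.

2-bromoundec-5-en-3-ol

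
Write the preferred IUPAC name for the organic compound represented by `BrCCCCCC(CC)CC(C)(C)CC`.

1-bromo-6-ethyl-8,8-dimethyldecane

The parent chain contains 10 carbons (decane).
Choose the numbering such that the substituent locant set {1,6,8,8} is lower than {3,3,5,10} at the first point of difference.
That gives a bromo group at C-1; an ethyl group at C-6; two methyl groups at C-8.
The substituents are ordered alphabetically, ignoring any di-/tri- multipliers.
The name is 1-bromo-6-ethyl-8,8-dimethyldecane.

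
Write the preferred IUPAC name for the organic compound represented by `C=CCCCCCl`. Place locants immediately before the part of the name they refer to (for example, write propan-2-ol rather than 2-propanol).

6-chlorohex-1-ene

The longest carbon chain that includes the multiple bond has 6 carbons, so the parent hydride is hexane.
The chain contains a C=C double bond, so the unsaturation ending is -ene.
Number the chain so that numbering from this end puts the double bond at C-1 rather than C-5.
This places the double bond between C-1 and C-2; a chloro group at C-6.
The name is 6-chlorohex-1-ene.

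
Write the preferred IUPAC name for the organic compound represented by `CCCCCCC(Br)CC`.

The longest continuous carbon chain has 9 atoms, so the parent hydride is nonane.
Number the chain so that the substituent locant set {3} is lower than {7} at the first point of difference.
This places a bromo group at C-3.
Assembling the pieces gives 3-bromononane.

3-bromononane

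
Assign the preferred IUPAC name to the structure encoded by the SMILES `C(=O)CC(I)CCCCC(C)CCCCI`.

3,12-diiodo-8-methyldodecanal

The longest carbon chain that includes the –CHO group has 12 carbons, so the parent hydride is dodecane.
The principal characteristic group is an aldehyde (terminal –CHO), named with the suffix -al.
The numbering direction is chosen so that the aldehyde carbon is C-1 by definition.
That gives iodo groups at C-3 and C-12; a methyl group at C-8.
The substituents are ordered alphabetically, ignoring any di-/tri- multipliers.
Assembling the pieces gives 3,12-diiodo-8-methyldodecanal.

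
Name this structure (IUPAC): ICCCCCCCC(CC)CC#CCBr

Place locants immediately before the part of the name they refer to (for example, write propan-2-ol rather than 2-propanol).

1-bromo-5-ethyl-12-iodododec-2-yne

The longest chain bearing the multiple bond is 12 carbons long (dodecane).
A C≡C triple bond in the chain gives the infix -yne-.
Number the chain so that numbering from this end puts the triple bond at C-2 rather than C-10.
That gives the triple bond between C-2 and C-3; a bromo group at C-1; an ethyl group at C-5; an iodo group at C-12.
Prefixes are listed alphabetically: bromo, ethyl, iodo.
Assembling the pieces gives 1-bromo-5-ethyl-12-iodododec-2-yne.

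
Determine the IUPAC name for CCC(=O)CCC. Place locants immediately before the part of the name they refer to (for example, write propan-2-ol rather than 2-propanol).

The longest carbon chain that includes the carbonyl has 6 carbons, so the parent hydride is hexane.
The principal characteristic group is a ketone (C=O on an internal carbon), named with the suffix -one.
Number the chain so that numbering from this end puts the carbonyl group at C-3 rather than C-4.
That gives the carbonyl at C-3.
The name is hexan-3-one.

hexan-3-one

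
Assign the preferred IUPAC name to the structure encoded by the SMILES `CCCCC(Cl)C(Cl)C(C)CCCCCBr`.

1-bromo-7,8-dichloro-6-methyldodecane

The longest continuous carbon chain has 12 atoms, so the parent hydride is dodecane.
Number the chain so that the substituent locant set {1,6,7,8} is lower than {5,6,7,12} at the first point of difference.
This places a bromo group at C-1; chloro groups at C-7 and C-8; a methyl group at C-6.
Substituent prefixes are cited in alphabetical order (multiplying prefixes like di-/tri- are ignored for ordering).
Assembling the pieces gives 1-bromo-7,8-dichloro-6-methyldodecane.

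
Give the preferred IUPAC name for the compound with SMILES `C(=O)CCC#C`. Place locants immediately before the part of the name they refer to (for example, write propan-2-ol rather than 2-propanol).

pent-4-ynal

The longest chain bearing the –CHO group and the multiple bond is 5 carbons long (pentane).
The highest-priority functional group is an aldehyde (terminal –CHO), so the name ends in -al.
A C≡C triple bond in the chain gives the infix -yne-.
Choose the numbering such that the aldehyde carbon is C-1 by definition.
This places the triple bond between C-4 and C-5.
The name is pent-4-ynal.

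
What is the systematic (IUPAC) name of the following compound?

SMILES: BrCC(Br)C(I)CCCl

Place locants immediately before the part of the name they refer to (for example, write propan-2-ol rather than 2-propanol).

The longest continuous carbon chain has 5 atoms, so the parent hydride is pentane.
Choose the numbering such that the substituent locant set {1,2,3,5} is lower than {1,3,4,5} at the first point of difference.
That gives bromo groups at C-1 and C-2; a chloro group at C-5; an iodo group at C-3.
Prefixes are listed alphabetically: bromo, chloro, iodo.
Putting it together: 1,2-dibromo-5-chloro-3-iodopentane.

1,2-dibromo-5-chloro-3-iodopentane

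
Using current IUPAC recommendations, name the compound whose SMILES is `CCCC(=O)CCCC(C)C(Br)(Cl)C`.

9-bromo-9-chloro-8-methyldecan-4-one

The longest carbon chain that includes the carbonyl has 10 carbons, so the parent hydride is decane.
The principal characteristic group is a ketone (C=O on an internal carbon), named with the suffix -one.
Choose the numbering such that numbering from this end puts the carbonyl group at C-4 rather than C-7.
With this numbering: the carbonyl at C-4; a bromo group at C-9; a chloro group at C-9; a methyl group at C-8.
The substituents are ordered alphabetically, ignoring any di-/tri- multipliers.
Assembling the pieces gives 9-bromo-9-chloro-8-methyldecan-4-one.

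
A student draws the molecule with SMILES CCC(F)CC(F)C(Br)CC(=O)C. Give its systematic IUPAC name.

The longest chain bearing the carbonyl is 9 carbons long (nonane).
A ketone (C=O on an internal carbon) is the principal characteristic group, giving the suffix -one.
Choose the numbering such that numbering from this end puts the carbonyl group at C-2 rather than C-8.
With this numbering: the carbonyl at C-2; a bromo group at C-4; fluoro groups at C-5 and C-7.
The substituents are ordered alphabetically, ignoring any di-/tri- multipliers.
Putting it together: 4-bromo-5,7-difluorononan-2-one.

4-bromo-5,7-difluorononan-2-one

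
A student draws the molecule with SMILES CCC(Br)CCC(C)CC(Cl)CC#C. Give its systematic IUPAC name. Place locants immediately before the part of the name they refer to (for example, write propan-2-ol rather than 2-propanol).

9-bromo-4-chloro-6-methylundec-1-yne

Counting along the main chain through the multiple bond gives 11 carbons: the parent is undecane.
A C≡C triple bond in the chain gives the infix -yne-.
The numbering direction is chosen so that numbering from this end puts the triple bond at C-1 rather than C-10.
That gives the triple bond between C-1 and C-2; a bromo group at C-9; a chloro group at C-4; a methyl group at C-6.
The substituents are ordered alphabetically, ignoring any di-/tri- multipliers.
The name is 9-bromo-4-chloro-6-methylundec-1-yne.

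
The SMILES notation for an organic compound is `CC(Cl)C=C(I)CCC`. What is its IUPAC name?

2-chloro-4-iodohept-3-ene

The longest chain bearing the multiple bond is 7 carbons long (heptane).
There is one C=C double bond, indicated by the ending -ene.
Choose the numbering such that numbering from this end puts the double bond at C-3 rather than C-4.
This places the double bond between C-3 and C-4; a chloro group at C-2; an iodo group at C-4.
Substituent prefixes are cited in alphabetical order (multiplying prefixes like di-/tri- are ignored for ordering).
The name is 2-chloro-4-iodohept-3-ene.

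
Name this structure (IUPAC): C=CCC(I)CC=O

The longest chain bearing the –CHO group and the multiple bond is 6 carbons long (hexane).
An aldehyde (terminal –CHO) is the principal characteristic group, giving the suffix -al.
The chain contains a C=C double bond, so the unsaturation ending is -ene.
Number the chain so that the aldehyde carbon is C-1 by definition.
With this numbering: the double bond between C-5 and C-6; an iodo group at C-3.
Putting it together: 3-iodohex-5-enal.

3-iodohex-5-enal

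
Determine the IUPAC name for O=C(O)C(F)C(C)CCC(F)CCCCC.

The longest chain bearing the –COOH group is 11 carbons long (undecane).
The highest-priority functional group is a carboxylic acid (terminal –COOH), so the name ends in -oic acid.
Number the chain so that the carboxylic acid carbon is C-1 by definition.
With this numbering: fluoro groups at C-2 and C-6; a methyl group at C-3.
Substituent prefixes are cited in alphabetical order (multiplying prefixes like di-/tri- are ignored for ordering).
The name is 2,6-difluoro-3-methylundecanoic acid.

2,6-difluoro-3-methylundecanoic acid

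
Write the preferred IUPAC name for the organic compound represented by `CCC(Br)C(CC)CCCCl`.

The longest continuous carbon chain has 7 atoms, so the parent hydride is heptane.
Choose the numbering such that the substituent locant set {1,4,5} is lower than {3,4,7} at the first point of difference.
With this numbering: a bromo group at C-5; a chloro group at C-1; an ethyl group at C-4.
The substituents are ordered alphabetically, ignoring any di-/tri- multipliers.
Assembling the pieces gives 5-bromo-1-chloro-4-ethylheptane.

5-bromo-1-chloro-4-ethylheptane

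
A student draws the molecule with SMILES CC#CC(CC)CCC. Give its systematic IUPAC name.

The longest carbon chain that includes the multiple bond has 7 carbons, so the parent hydride is heptane.
There is one C≡C triple bond, indicated by the ending -yne.
Choose the numbering such that numbering from this end puts the triple bond at C-2 rather than C-5.
This places the triple bond between C-2 and C-3; an ethyl group at C-4.
Putting it together: 4-ethylhept-2-yne.

4-ethylhept-2-yne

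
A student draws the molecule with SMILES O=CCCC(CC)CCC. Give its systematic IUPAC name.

4-ethylheptanal

Counting along the main chain through the –CHO group gives 7 carbons: the parent is heptane.
An aldehyde (terminal –CHO) is the principal characteristic group, giving the suffix -al.
The numbering direction is chosen so that the aldehyde carbon is C-1 by definition.
This places an ethyl group at C-4.
Putting it together: 4-ethylheptanal.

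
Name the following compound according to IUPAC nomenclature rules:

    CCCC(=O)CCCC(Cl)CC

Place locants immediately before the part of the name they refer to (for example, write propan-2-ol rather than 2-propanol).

8-chlorodecan-4-one

Counting along the main chain through the carbonyl gives 10 carbons: the parent is decane.
The principal characteristic group is a ketone (C=O on an internal carbon), named with the suffix -one.
Number the chain so that numbering from this end puts the carbonyl group at C-4 rather than C-7.
That gives the carbonyl at C-4; a chloro group at C-8.
Assembling the pieces gives 8-chlorodecan-4-one.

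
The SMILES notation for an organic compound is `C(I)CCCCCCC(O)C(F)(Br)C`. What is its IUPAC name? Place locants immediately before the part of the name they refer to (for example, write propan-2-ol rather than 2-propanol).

The longest carbon chain that includes the –OH group has 10 carbons, so the parent hydride is decane.
The principal characteristic group is an alcohol (–OH), named with the suffix -ol.
The numbering direction is chosen so that numbering from this end puts the hydroxyl group at C-3 rather than C-8.
With this numbering: the hydroxyl at C-3; a bromo group at C-2; a fluoro group at C-2; an iodo group at C-10.
Substituent prefixes are cited in alphabetical order (multiplying prefixes like di-/tri- are ignored for ordering).
The name is 2-bromo-2-fluoro-10-iododecan-3-ol.

2-bromo-2-fluoro-10-iododecan-3-ol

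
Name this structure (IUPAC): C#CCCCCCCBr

The longest carbon chain that includes the multiple bond has 8 carbons, so the parent hydride is octane.
A C≡C triple bond in the chain gives the infix -yne-.
The numbering direction is chosen so that numbering from this end puts the triple bond at C-1 rather than C-7.
With this numbering: the triple bond between C-1 and C-2; a bromo group at C-8.
Assembling the pieces gives 8-bromooct-1-yne.

8-bromooct-1-yne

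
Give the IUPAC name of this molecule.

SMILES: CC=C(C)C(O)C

Counting along the main chain through the –OH group and the multiple bond gives 5 carbons: the parent is pentane.
An alcohol (–OH) is the principal characteristic group, giving the suffix -ol.
The chain contains a C=C double bond, so the unsaturation ending is -ene.
Choose the numbering such that numbering from this end puts the hydroxyl group at C-2 rather than C-4.
This places the hydroxyl at C-2; the double bond between C-3 and C-4; a methyl group at C-3.
Putting it together: 3-methylpent-3-en-2-ol.

3-methylpent-3-en-2-ol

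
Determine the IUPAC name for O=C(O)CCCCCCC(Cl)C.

Counting along the main chain through the –COOH group gives 9 carbons: the parent is nonane.
The highest-priority functional group is a carboxylic acid (terminal –COOH), so the name ends in -oic acid.
Number the chain so that the carboxylic acid carbon is C-1 by definition.
This places a chloro group at C-8.
The name is 8-chlorononanoic acid.

8-chlorononanoic acid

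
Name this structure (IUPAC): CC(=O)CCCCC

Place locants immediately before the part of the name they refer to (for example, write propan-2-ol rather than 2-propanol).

heptan-2-one

Counting along the main chain through the carbonyl gives 7 carbons: the parent is heptane.
A ketone (C=O on an internal carbon) is the principal characteristic group, giving the suffix -one.
Number the chain so that numbering from this end puts the carbonyl group at C-2 rather than C-6.
This places the carbonyl at C-2.
Assembling the pieces gives heptan-2-one.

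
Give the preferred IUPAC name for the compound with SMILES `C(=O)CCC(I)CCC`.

The longest chain bearing the –CHO group is 7 carbons long (heptane).
The highest-priority functional group is an aldehyde (terminal –CHO), so the name ends in -al.
The numbering direction is chosen so that the aldehyde carbon is C-1 by definition.
With this numbering: an iodo group at C-4.
Assembling the pieces gives 4-iodoheptanal.

4-iodoheptanal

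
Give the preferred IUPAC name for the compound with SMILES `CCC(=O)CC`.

pentan-3-one

The longest carbon chain that includes the carbonyl has 5 carbons, so the parent hydride is pentane.
A ketone (C=O on an internal carbon) is the principal characteristic group, giving the suffix -one.
Numbering from either end gives identical locants here.
This places the carbonyl at C-3.
The name is pentan-3-one.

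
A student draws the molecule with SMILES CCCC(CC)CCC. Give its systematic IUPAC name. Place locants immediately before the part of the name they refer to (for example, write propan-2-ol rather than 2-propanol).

4-ethylheptane

The parent chain contains 7 carbons (heptane).
Both numbering directions give the same locant set; either may be used.
This places an ethyl group at C-4.
Putting it together: 4-ethylheptane.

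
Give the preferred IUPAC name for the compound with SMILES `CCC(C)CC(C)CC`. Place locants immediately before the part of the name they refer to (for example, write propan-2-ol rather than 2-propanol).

The longest continuous carbon chain has 7 atoms, so the parent hydride is heptane.
Numbering from either end gives identical locants here.
This places methyl groups at C-3 and C-5.
Putting it together: 3,5-dimethylheptane.

3,5-dimethylheptane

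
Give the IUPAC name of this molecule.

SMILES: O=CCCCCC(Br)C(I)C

6-bromo-7-iodooctanal

The longest carbon chain that includes the –CHO group has 8 carbons, so the parent hydride is octane.
The highest-priority functional group is an aldehyde (terminal –CHO), so the name ends in -al.
Choose the numbering such that the aldehyde carbon is C-1 by definition.
This places a bromo group at C-6; an iodo group at C-7.
Substituent prefixes are cited in alphabetical order (multiplying prefixes like di-/tri- are ignored for ordering).
Assembling the pieces gives 6-bromo-7-iodooctanal.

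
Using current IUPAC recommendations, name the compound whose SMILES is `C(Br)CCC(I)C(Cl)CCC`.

The longest continuous carbon chain has 8 atoms, so the parent hydride is octane.
Choose the numbering such that the substituent locant set {1,4,5} is lower than {4,5,8} at the first point of difference.
With this numbering: a bromo group at C-1; a chloro group at C-5; an iodo group at C-4.
The substituents are ordered alphabetically, ignoring any di-/tri- multipliers.
Assembling the pieces gives 1-bromo-5-chloro-4-iodooctane.

1-bromo-5-chloro-4-iodooctane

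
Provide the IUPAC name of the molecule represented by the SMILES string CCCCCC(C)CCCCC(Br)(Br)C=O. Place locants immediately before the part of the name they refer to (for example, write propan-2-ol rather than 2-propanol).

2,2-dibromo-7-methyldodecanal

The longest carbon chain that includes the –CHO group has 12 carbons, so the parent hydride is dodecane.
The highest-priority functional group is an aldehyde (terminal –CHO), so the name ends in -al.
Choose the numbering such that the aldehyde carbon is C-1 by definition.
This places two bromo groups at C-2; a methyl group at C-7.
Substituent prefixes are cited in alphabetical order (multiplying prefixes like di-/tri- are ignored for ordering).
Assembling the pieces gives 2,2-dibromo-7-methyldodecanal.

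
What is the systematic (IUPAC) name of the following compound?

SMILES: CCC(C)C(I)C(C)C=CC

Counting along the main chain through the multiple bond gives 8 carbons: the parent is octane.
There is one C=C double bond, indicated by the ending -ene.
Number the chain so that numbering from this end puts the double bond at C-2 rather than C-6.
With this numbering: the double bond between C-2 and C-3; an iodo group at C-5; methyl groups at C-4 and C-6.
Substituent prefixes are cited in alphabetical order (multiplying prefixes like di-/tri- are ignored for ordering).
Assembling the pieces gives 5-iodo-4,6-dimethyloct-2-ene.

5-iodo-4,6-dimethyloct-2-ene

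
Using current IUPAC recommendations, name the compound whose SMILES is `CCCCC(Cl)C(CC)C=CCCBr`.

1-bromo-6-chloro-5-ethyldec-3-ene

The longest chain bearing the multiple bond is 10 carbons long (decane).
The chain contains a C=C double bond, so the unsaturation ending is -ene.
The numbering direction is chosen so that numbering from this end puts the double bond at C-3 rather than C-7.
With this numbering: the double bond between C-3 and C-4; a bromo group at C-1; a chloro group at C-6; an ethyl group at C-5.
Prefixes are listed alphabetically: bromo, chloro, ethyl.
The name is 1-bromo-6-chloro-5-ethyldec-3-ene.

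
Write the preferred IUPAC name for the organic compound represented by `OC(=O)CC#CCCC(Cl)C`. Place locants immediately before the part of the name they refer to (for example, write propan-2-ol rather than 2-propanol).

Counting along the main chain through the –COOH group and the multiple bond gives 8 carbons: the parent is octane.
The principal characteristic group is a carboxylic acid (terminal –COOH), named with the suffix -oic acid.
The chain contains a C≡C triple bond, so the unsaturation ending is -yne.
The numbering direction is chosen so that the carboxylic acid carbon is C-1 by definition.
This places the triple bond between C-3 and C-4; a chloro group at C-7.
The name is 7-chlorooct-3-ynoic acid.

7-chlorooct-3-ynoic acid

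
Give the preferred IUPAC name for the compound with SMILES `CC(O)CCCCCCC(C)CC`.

Counting along the main chain through the –OH group gives 11 carbons: the parent is undecane.
The principal characteristic group is an alcohol (–OH), named with the suffix -ol.
Choose the numbering such that numbering from this end puts the hydroxyl group at C-2 rather than C-10.
With this numbering: the hydroxyl at C-2; a methyl group at C-9.
Assembling the pieces gives 9-methylundecan-2-ol.

9-methylundecan-2-ol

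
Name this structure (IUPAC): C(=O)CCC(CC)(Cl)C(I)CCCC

The longest chain bearing the –CHO group is 9 carbons long (nonane).
An aldehyde (terminal –CHO) is the principal characteristic group, giving the suffix -al.
Number the chain so that the aldehyde carbon is C-1 by definition.
This places a chloro group at C-4; an ethyl group at C-4; an iodo group at C-5.
Substituent prefixes are cited in alphabetical order (multiplying prefixes like di-/tri- are ignored for ordering).
Assembling the pieces gives 4-chloro-4-ethyl-5-iodononanal.

4-chloro-4-ethyl-5-iodononanal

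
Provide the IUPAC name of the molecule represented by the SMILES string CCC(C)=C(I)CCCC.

The longest chain bearing the multiple bond is 8 carbons long (octane).
The chain contains a C=C double bond, so the unsaturation ending is -ene.
The numbering direction is chosen so that numbering from this end puts the double bond at C-3 rather than C-5.
This places the double bond between C-3 and C-4; an iodo group at C-4; a methyl group at C-3.
Substituent prefixes are cited in alphabetical order (multiplying prefixes like di-/tri- are ignored for ordering).
Putting it together: 4-iodo-3-methyloct-3-ene.

4-iodo-3-methyloct-3-ene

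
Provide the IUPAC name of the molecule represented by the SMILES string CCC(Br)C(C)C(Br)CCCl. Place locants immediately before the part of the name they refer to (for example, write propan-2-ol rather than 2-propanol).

The longest continuous carbon chain has 7 atoms, so the parent hydride is heptane.
Number the chain so that the substituent locant set {1,3,4,5} is lower than {3,4,5,7} at the first point of difference.
This places bromo groups at C-3 and C-5; a chloro group at C-1; a methyl group at C-4.
Substituent prefixes are cited in alphabetical order (multiplying prefixes like di-/tri- are ignored for ordering).
The name is 3,5-dibromo-1-chloro-4-methylheptane.

3,5-dibromo-1-chloro-4-methylheptane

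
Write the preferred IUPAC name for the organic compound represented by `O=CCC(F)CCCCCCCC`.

The longest carbon chain that includes the –CHO group has 11 carbons, so the parent hydride is undecane.
An aldehyde (terminal –CHO) is the principal characteristic group, giving the suffix -al.
Choose the numbering such that the aldehyde carbon is C-1 by definition.
That gives a fluoro group at C-3.
The name is 3-fluoroundecanal.

3-fluoroundecanal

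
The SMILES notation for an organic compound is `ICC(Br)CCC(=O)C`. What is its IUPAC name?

5-bromo-6-iodohexan-2-one

The longest carbon chain that includes the carbonyl has 6 carbons, so the parent hydride is hexane.
The highest-priority functional group is a ketone (C=O on an internal carbon), so the name ends in -one.
The numbering direction is chosen so that numbering from this end puts the carbonyl group at C-2 rather than C-5.
This places the carbonyl at C-2; a bromo group at C-5; an iodo group at C-6.
Prefixes are listed alphabetically: bromo, iodo.
The name is 5-bromo-6-iodohexan-2-one.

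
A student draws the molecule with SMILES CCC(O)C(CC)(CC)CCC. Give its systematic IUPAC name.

4,4-diethylheptan-3-ol

The longest carbon chain that includes the –OH group has 7 carbons, so the parent hydride is heptane.
The highest-priority functional group is an alcohol (–OH), so the name ends in -ol.
Choose the numbering such that numbering from this end puts the hydroxyl group at C-3 rather than C-5.
This places the hydroxyl at C-3; two ethyl groups at C-4.
Assembling the pieces gives 4,4-diethylheptan-3-ol.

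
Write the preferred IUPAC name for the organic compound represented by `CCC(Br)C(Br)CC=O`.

3,4-dibromohexanal

Counting along the main chain through the –CHO group gives 6 carbons: the parent is hexane.
The principal characteristic group is an aldehyde (terminal –CHO), named with the suffix -al.
The numbering direction is chosen so that the aldehyde carbon is C-1 by definition.
With this numbering: bromo groups at C-3 and C-4.
Putting it together: 3,4-dibromohexanal.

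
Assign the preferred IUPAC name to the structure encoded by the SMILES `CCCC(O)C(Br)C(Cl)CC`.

5-bromo-6-chlorooctan-4-ol

The longest chain bearing the –OH group is 8 carbons long (octane).
The principal characteristic group is an alcohol (–OH), named with the suffix -ol.
Choose the numbering such that numbering from this end puts the hydroxyl group at C-4 rather than C-5.
That gives the hydroxyl at C-4; a bromo group at C-5; a chloro group at C-6.
The substituents are ordered alphabetically, ignoring any di-/tri- multipliers.
Putting it together: 5-bromo-6-chlorooctan-4-ol.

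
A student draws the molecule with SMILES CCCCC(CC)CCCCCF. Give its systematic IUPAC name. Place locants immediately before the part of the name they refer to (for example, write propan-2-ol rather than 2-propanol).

6-ethyl-1-fluorodecane

The longest continuous carbon chain has 10 atoms, so the parent hydride is decane.
The numbering direction is chosen so that the substituent locant set {1,6} is lower than {5,10} at the first point of difference.
That gives an ethyl group at C-6; a fluoro group at C-1.
Prefixes are listed alphabetically: ethyl, fluoro.
Assembling the pieces gives 6-ethyl-1-fluorodecane.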